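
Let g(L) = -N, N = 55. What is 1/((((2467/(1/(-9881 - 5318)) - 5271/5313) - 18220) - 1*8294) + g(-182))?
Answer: -253/9493193257 ≈ -2.6651e-8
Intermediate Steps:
g(L) = -55 (g(L) = -1*55 = -55)
1/((((2467/(1/(-9881 - 5318)) - 5271/5313) - 18220) - 1*8294) + g(-182)) = 1/((((2467/(1/(-9881 - 5318)) - 5271/5313) - 18220) - 1*8294) - 55) = 1/((((2467/(1/(-15199)) - 5271*1/5313) - 18220) - 8294) - 55) = 1/((((2467/(-1/15199) - 251/253) - 18220) - 8294) - 55) = 1/((((2467*(-15199) - 251/253) - 18220) - 8294) - 55) = 1/((((-37495933 - 251/253) - 18220) - 8294) - 55) = 1/(((-9486471300/253 - 18220) - 8294) - 55) = 1/((-9491080960/253 - 8294) - 55) = 1/(-9493179342/253 - 55) = 1/(-9493193257/253) = -253/9493193257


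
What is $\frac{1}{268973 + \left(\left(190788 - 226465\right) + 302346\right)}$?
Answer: $\frac{1}{535642} \approx 1.8669 \cdot 10^{-6}$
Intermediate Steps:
$\frac{1}{268973 + \left(\left(190788 - 226465\right) + 302346\right)} = \frac{1}{268973 + \left(-35677 + 302346\right)} = \frac{1}{268973 + 266669} = \frac{1}{535642}$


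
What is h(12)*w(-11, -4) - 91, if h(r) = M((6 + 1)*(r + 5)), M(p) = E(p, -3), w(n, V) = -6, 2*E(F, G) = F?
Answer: -448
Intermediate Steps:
E(F, G) = F/2
M(p) = p/2
h(r) = 35/2 + 7*r/2 (h(r) = ((6 + 1)*(r + 5))/2 = (7*(5 + r))/2 = (35 + 7*r)/2 = 35/2 + 7*r/2)
h(12)*w(-11, -4) - 91 = (35/2 + (7/2)*12)*(-6) - 91 = (35/2 + 42)*(-6) - 91 = (119/2)*(-6) - 91 = -357 - 91 = -448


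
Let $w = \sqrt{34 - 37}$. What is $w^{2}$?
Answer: $-3$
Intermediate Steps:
$w = i \sqrt{3}$ ($w = \sqrt{-3} = i \sqrt{3} \approx 1.732 i$)
$w^{2} = \left(i \sqrt{3}\right)^{2} = -3$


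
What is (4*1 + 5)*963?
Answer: 8667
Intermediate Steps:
(4*1 + 5)*963 = (4 + 5)*963 = 9*963 = 8667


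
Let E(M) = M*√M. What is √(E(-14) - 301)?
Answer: √(-301 - 14*I*√14) ≈ 1.504 - 17.414*I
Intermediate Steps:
E(M) = M^(3/2)
√(E(-14) - 301) = √((-14)^(3/2) - 301) = √(-14*I*√14 - 301) = √(-301 - 14*I*√14)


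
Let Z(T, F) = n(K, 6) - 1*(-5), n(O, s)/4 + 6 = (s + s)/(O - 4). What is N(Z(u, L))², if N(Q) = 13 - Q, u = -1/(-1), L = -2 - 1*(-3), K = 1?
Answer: 2304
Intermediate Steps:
n(O, s) = -24 + 8*s/(-4 + O) (n(O, s) = -24 + 4*((s + s)/(O - 4)) = -24 + 4*((2*s)/(-4 + O)) = -24 + 4*(2*s/(-4 + O)) = -24 + 8*s/(-4 + O))
L = 1 (L = -2 + 3 = 1)
u = 1 (u = -1*(-1) = 1)
Z(T, F) = -35 (Z(T, F) = 8*(12 + 6 - 3*1)/(-4 + 1) - 1*(-5) = 8*(12 + 6 - 3)/(-3) + 5 = 8*(-⅓)*15 + 5 = -40 + 5 = -35)
N(Z(u, L))² = (13 - 1*(-35))² = (13 + 35)² = 48² = 2304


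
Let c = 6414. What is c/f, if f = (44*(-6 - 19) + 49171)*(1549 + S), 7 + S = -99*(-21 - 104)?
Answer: 2138/223001369 ≈ 9.5874e-6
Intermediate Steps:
S = 12368 (S = -7 - 99*(-21 - 104) = -7 - 99*(-125) = -7 + 12375 = 12368)
f = 669004107 (f = (44*(-6 - 19) + 49171)*(1549 + 12368) = (44*(-25) + 49171)*13917 = (-1100 + 49171)*13917 = 48071*13917 = 669004107)
c/f = 6414/669004107 = 6414*(1/669004107) = 2138/223001369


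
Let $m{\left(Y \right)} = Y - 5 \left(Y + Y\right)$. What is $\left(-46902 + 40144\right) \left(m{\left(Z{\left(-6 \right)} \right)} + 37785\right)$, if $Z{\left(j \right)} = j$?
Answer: $-255715962$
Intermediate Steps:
$m{\left(Y \right)} = - 9 Y$ ($m{\left(Y \right)} = Y - 5 \cdot 2 Y = Y - 10 Y = - 9 Y$)
$\left(-46902 + 40144\right) \left(m{\left(Z{\left(-6 \right)} \right)} + 37785\right) = \left(-46902 + 40144\right) \left(\left(-9\right) \left(-6\right) + 37785\right) = - 6758 \left(54 + 37785\right) = \left(-6758\right) 37839 = -255715962$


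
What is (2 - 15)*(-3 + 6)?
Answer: -39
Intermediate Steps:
(2 - 15)*(-3 + 6) = -13*3 = -39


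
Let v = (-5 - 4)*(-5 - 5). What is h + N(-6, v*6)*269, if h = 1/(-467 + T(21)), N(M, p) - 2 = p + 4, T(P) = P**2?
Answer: 3818723/26 ≈ 1.4687e+5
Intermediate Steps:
v = 90 (v = -9*(-10) = 90)
N(M, p) = 6 + p (N(M, p) = 2 + (p + 4) = 2 + (4 + p) = 6 + p)
h = -1/26 (h = 1/(-467 + 21**2) = 1/(-467 + 441) = 1/(-26) = -1/26 ≈ -0.038462)
h + N(-6, v*6)*269 = -1/26 + (6 + 90*6)*269 = -1/26 + (6 + 540)*269 = -1/26 + 546*269 = -1/26 + 146874 = 3818723/26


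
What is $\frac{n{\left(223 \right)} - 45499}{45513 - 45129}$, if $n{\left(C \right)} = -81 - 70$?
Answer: $- \frac{22825}{192} \approx -118.88$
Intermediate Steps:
$n{\left(C \right)} = -151$
$\frac{n{\left(223 \right)} - 45499}{45513 - 45129} = \frac{-151 - 45499}{45513 - 45129} = - \frac{45650}{384} = \left(-45650\right) \frac{1}{384} = - \frac{22825}{192}$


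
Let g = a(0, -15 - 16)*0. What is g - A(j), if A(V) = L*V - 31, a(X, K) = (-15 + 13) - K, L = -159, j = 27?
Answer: 4324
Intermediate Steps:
a(X, K) = -2 - K
A(V) = -31 - 159*V (A(V) = -159*V - 31 = -31 - 159*V)
g = 0 (g = (-2 - (-15 - 16))*0 = (-2 - 1*(-31))*0 = (-2 + 31)*0 = 29*0 = 0)
g - A(j) = 0 - (-31 - 159*27) = 0 - (-31 - 4293) = 0 - 1*(-4324) = 0 + 4324 = 4324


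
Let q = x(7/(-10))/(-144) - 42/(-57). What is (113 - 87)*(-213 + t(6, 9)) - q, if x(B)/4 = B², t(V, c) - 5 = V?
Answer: -359286269/68400 ≈ -5252.7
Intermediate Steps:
t(V, c) = 5 + V
x(B) = 4*B²
q = 49469/68400 (q = (4*(7/(-10))²)/(-144) - 42/(-57) = (4*(7*(-⅒))²)*(-1/144) - 42*(-1/57) = (4*(-7/10)²)*(-1/144) + 14/19 = (4*(49/100))*(-1/144) + 14/19 = (49/25)*(-1/144) + 14/19 = -49/3600 + 14/19 = 49469/68400 ≈ 0.72323)
(113 - 87)*(-213 + t(6, 9)) - q = (113 - 87)*(-213 + (5 + 6)) - 1*49469/68400 = 26*(-213 + 11) - 49469/68400 = 26*(-202) - 49469/68400 = -5252 - 49469/68400 = -359286269/68400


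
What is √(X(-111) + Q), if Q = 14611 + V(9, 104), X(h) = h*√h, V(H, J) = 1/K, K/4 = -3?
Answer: √(525993 - 3996*I*√111)/6 ≈ 120.97 - 4.8336*I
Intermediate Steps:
K = -12 (K = 4*(-3) = -12)
V(H, J) = -1/12 (V(H, J) = 1/(-12) = -1/12)
X(h) = h^(3/2)
Q = 175331/12 (Q = 14611 - 1/12 = 175331/12 ≈ 14611.)
√(X(-111) + Q) = √((-111)^(3/2) + 175331/12) = √(-111*I*√111 + 175331/12) = √(175331/12 - 111*I*√111)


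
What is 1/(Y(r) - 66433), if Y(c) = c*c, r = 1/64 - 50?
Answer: -4096/261875967 ≈ -1.5641e-5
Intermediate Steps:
r = -3199/64 (r = 1/64 - 50 = -3199/64 ≈ -49.984)
Y(c) = c²
1/(Y(r) - 66433) = 1/((-3199/64)² - 66433) = 1/(10233601/4096 - 66433) = 1/(-261875967/4096) = -4096/261875967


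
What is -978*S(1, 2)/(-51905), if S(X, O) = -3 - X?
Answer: -3912/51905 ≈ -0.075368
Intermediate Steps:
-978*S(1, 2)/(-51905) = -978*(-3 - 1*1)/(-51905) = -978*(-3 - 1)*(-1/51905) = -978*(-4)*(-1/51905) = 3912*(-1/51905) = -3912/51905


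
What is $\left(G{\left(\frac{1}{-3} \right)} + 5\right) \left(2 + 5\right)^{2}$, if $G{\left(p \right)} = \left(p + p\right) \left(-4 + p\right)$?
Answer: $\frac{3479}{9} \approx 386.56$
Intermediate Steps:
$G{\left(p \right)} = 2 p \left(-4 + p\right)$
$\left(G{\left(\frac{1}{-3} \right)} + 5\right) \left(2 + 5\right)^{2} = \left(\frac{2 \left(-4 + \frac{1}{-3}\right)}{-3} + 5\right) \left(2 + 5\right)^{2} = \left(2 \left(- \frac{1}{3}\right) \left(-4 - \frac{1}{3}\right) + 5\right) 7^{2} = \left(2 \left(- \frac{1}{3}\right) \left(- \frac{13}{3}\right) + 5\right) 49 = \left(\frac{26}{9} + 5\right) 49 = \frac{71}{9} \cdot 49 = \frac{3479}{9}$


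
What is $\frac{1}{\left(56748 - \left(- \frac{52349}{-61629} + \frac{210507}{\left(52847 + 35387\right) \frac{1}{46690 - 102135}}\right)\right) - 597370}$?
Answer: $- \frac{5437773186}{2220477825181523} \approx -2.4489 \cdot 10^{-6}$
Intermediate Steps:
$\frac{1}{\left(56748 - \left(- \frac{52349}{-61629} + \frac{210507}{\left(52847 + 35387\right) \frac{1}{46690 - 102135}}\right)\right) - 597370} = \frac{1}{\left(56748 - \left(\left(-52349\right) \left(- \frac{1}{61629}\right) + \frac{210507}{88234 \frac{1}{-55445}}\right)\right) - 597370} = \frac{1}{\left(56748 - \left(\frac{52349}{61629} + \frac{210507}{88234 \left(- \frac{1}{55445}\right)}\right)\right) - 597370} = \frac{1}{\left(56748 - \left(\frac{52349}{61629} + \frac{210507}{- \frac{88234}{55445}}\right)\right) - 597370} = \frac{1}{\left(56748 - \left(\frac{52349}{61629} + 210507 \left(- \frac{55445}{88234}\right)\right)\right) - 597370} = \frac{1}{\left(56748 - \left(\frac{52349}{61629} - \frac{11671560615}{88234}\right)\right) - 597370} = \frac{1}{\left(56748 - - \frac{719301990180169}{5437773186}\right) - 597370} = \frac{1}{\left(56748 + \frac{719301990180169}{5437773186}\right) - 597370} = \frac{1}{\frac{1027884742939297}{5437773186} - 597370} = \frac{1}{- \frac{2220477825181523}{5437773186}} = - \frac{5437773186}{2220477825181523}$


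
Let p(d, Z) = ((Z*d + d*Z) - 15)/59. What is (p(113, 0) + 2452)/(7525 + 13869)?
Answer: 144653/1262246 ≈ 0.11460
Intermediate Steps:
p(d, Z) = -15/59 + 2*Z*d/59 (p(d, Z) = ((Z*d + Z*d) - 15)*(1/59) = (2*Z*d - 15)*(1/59) = (-15 + 2*Z*d)*(1/59) = -15/59 + 2*Z*d/59)
(p(113, 0) + 2452)/(7525 + 13869) = ((-15/59 + (2/59)*0*113) + 2452)/(7525 + 13869) = ((-15/59 + 0) + 2452)/21394 = (-15/59 + 2452)*(1/21394) = (144653/59)*(1/21394) = 144653/1262246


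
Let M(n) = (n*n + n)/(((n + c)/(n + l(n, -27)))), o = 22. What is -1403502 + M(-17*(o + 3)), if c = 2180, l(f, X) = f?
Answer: -523263202/351 ≈ -1.4908e+6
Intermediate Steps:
M(n) = 2*n*(n + n²)/(2180 + n) (M(n) = (n*n + n)/(((n + 2180)/(n + n))) = (n² + n)/(((2180 + n)/((2*n)))) = (n + n²)/(((2180 + n)*(1/(2*n)))) = (n + n²)/(((2180 + n)/(2*n))) = (n + n²)*(2*n/(2180 + n)) = 2*n*(n + n²)/(2180 + n))
-1403502 + M(-17*(o + 3)) = -1403502 + 2*(-17*(22 + 3))²*(1 - 17*(22 + 3))/(2180 - 17*(22 + 3)) = -1403502 + 2*(-17*25)²*(1 - 17*25)/(2180 - 17*25) = -1403502 + 2*(-425)²*(1 - 425)/(2180 - 425) = -1403502 + 2*180625*(-424)/1755 = -1403502 + 2*180625*(1/1755)*(-424) = -1403502 - 30634000/351 = -523263202/351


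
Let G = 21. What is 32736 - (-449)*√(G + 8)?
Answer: 32736 + 449*√29 ≈ 35154.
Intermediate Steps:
32736 - (-449)*√(G + 8) = 32736 - (-449)*√(21 + 8) = 32736 - (-449)*√29 = 32736 + 449*√29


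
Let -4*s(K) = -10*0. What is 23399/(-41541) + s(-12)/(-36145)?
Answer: -23399/41541 ≈ -0.56327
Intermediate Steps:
s(K) = 0 (s(K) = -(-5)*0/2 = -¼*0 = 0)
23399/(-41541) + s(-12)/(-36145) = 23399/(-41541) + 0/(-36145) = 23399*(-1/41541) + 0*(-1/36145) = -23399/41541 + 0 = -23399/41541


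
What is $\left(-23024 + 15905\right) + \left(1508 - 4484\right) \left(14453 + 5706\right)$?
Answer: $-60000303$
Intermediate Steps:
$\left(-23024 + 15905\right) + \left(1508 - 4484\right) \left(14453 + 5706\right) = -7119 + \left(1508 - 4484\right) 20159 = -7119 - 59993184 = -60000303$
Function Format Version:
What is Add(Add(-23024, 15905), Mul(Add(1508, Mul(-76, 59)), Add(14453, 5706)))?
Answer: -60000303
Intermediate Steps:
Add(Add(-23024, 15905), Mul(Add(1508, Mul(-76, 59)), Add(14453, 5706))) = Add(-7119, Mul(Add(1508, -4484), 20159)) = Add(-7119, Mul(-2976, 20159)) = Add(-7119, -59993184) = -60000303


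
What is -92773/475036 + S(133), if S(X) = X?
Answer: 63087015/475036 ≈ 132.80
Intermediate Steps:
-92773/475036 + S(133) = -92773/475036 + 133 = 63087015/475036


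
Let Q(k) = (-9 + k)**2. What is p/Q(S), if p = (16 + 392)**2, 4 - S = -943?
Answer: 41616/219961 ≈ 0.18920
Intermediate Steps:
S = 947 (S = 4 - 1*(-943) = 4 + 943 = 947)
p = 166464 (p = 408**2 = 166464)
p/Q(S) = 166464/((-9 + 947)**2) = 166464/(938**2) = 166464/879844 = 166464*(1/879844) = 41616/219961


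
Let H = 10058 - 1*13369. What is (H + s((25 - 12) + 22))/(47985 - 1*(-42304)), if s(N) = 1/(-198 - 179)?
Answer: -1248248/34038953 ≈ -0.036671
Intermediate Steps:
s(N) = -1/377 (s(N) = 1/(-377) = -1/377)
H = -3311 (H = 10058 - 13369 = -3311)
(H + s((25 - 12) + 22))/(47985 - 1*(-42304)) = (-3311 - 1/377)/(47985 - 1*(-42304)) = -1248248/(377*(47985 + 42304)) = -1248248/377/90289 = -1248248/377*1/90289 = -1248248/34038953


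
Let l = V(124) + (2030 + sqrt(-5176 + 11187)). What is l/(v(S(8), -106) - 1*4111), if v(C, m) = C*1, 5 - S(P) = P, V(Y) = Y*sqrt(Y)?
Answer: -1015/2057 - 124*sqrt(31)/2057 - sqrt(6011)/4114 ≈ -0.84792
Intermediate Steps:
V(Y) = Y**(3/2)
S(P) = 5 - P
l = 2030 + sqrt(6011) + 248*sqrt(31) (l = 124**(3/2) + (2030 + sqrt(-5176 + 11187)) = 248*sqrt(31) + (2030 + sqrt(6011)) = 2030 + sqrt(6011) + 248*sqrt(31) ≈ 3488.3)
v(C, m) = C
l/(v(S(8), -106) - 1*4111) = (2030 + sqrt(6011) + 248*sqrt(31))/((5 - 1*8) - 1*4111) = (2030 + sqrt(6011) + 248*sqrt(31))/((5 - 8) - 4111) = (2030 + sqrt(6011) + 248*sqrt(31))/(-3 - 4111) = (2030 + sqrt(6011) + 248*sqrt(31))/(-4114) = (2030 + sqrt(6011) + 248*sqrt(31))*(-1/4114) = -1015/2057 - 124*sqrt(31)/2057 - sqrt(6011)/4114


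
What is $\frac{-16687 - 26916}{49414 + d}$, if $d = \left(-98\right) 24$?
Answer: $- \frac{43603}{47062} \approx -0.9265$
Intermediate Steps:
$d = -2352$
$\frac{-16687 - 26916}{49414 + d} = \frac{-16687 - 26916}{49414 - 2352} = - \frac{43603}{47062}$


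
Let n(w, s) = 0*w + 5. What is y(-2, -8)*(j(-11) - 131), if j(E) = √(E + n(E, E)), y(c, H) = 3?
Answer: -393 + 3*I*√6 ≈ -393.0 + 7.3485*I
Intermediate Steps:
n(w, s) = 5 (n(w, s) = 0 + 5 = 5)
j(E) = √(5 + E) (j(E) = √(E + 5) = √(5 + E))
y(-2, -8)*(j(-11) - 131) = 3*(√(5 - 11) - 131) = 3*(√(-6) - 131) = 3*(I*√6 - 131) = 3*(-131 + I*√6) = -393 + 3*I*√6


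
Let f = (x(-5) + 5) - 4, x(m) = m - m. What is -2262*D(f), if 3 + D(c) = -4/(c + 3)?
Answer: 9048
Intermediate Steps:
x(m) = 0
f = 1 (f = (0 + 5) - 4 = 5 - 4 = 1)
D(c) = -3 - 4/(3 + c) (D(c) = -3 - 4/(c + 3) = -3 - 4/(3 + c))
-2262*D(f) = -2262*(-13 - 3*1)/(3 + 1) = -2262*(-13 - 3)/4 = -1131*(-16)/2 = -2262*(-4) = 9048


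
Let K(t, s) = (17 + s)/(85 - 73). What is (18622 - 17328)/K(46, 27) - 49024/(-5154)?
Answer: 10273546/28347 ≈ 362.42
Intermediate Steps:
K(t, s) = 17/12 + s/12 (K(t, s) = (17 + s)/12 = (17 + s)*(1/12) = 17/12 + s/12)
(18622 - 17328)/K(46, 27) - 49024/(-5154) = (18622 - 17328)/(17/12 + (1/12)*27) - 49024/(-5154) = 1294/(17/12 + 9/4) - 49024*(-1/5154) = 1294/(11/3) + 24512/2577 = 1294*(3/11) + 24512/2577 = 3882/11 + 24512/2577 = 10273546/28347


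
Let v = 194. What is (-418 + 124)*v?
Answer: -57036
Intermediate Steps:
(-418 + 124)*v = (-418 + 124)*194 = -294*194 = -57036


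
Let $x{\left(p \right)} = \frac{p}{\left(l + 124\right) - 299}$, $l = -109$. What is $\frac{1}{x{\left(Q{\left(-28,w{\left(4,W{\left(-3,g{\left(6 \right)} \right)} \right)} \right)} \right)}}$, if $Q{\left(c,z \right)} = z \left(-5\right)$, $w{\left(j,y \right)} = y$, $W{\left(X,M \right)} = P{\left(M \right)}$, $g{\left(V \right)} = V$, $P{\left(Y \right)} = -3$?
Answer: $- \frac{284}{15} \approx -18.933$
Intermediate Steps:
$W{\left(X,M \right)} = -3$
$Q{\left(c,z \right)} = - 5 z$
$x{\left(p \right)} = - \frac{p}{284}$ ($x{\left(p \right)} = \frac{p}{\left(-109 + 124\right) - 299} = \frac{p}{15 - 299} = \frac{p}{-284} = p \left(- \frac{1}{284}\right) = - \frac{p}{284}$)
$\frac{1}{x{\left(Q{\left(-28,w{\left(4,W{\left(-3,g{\left(6 \right)} \right)} \right)} \right)} \right)}} = \frac{1}{\left(- \frac{1}{284}\right) \left(\left(-5\right) \left(-3\right)\right)} = \frac{1}{\left(- \frac{1}{284}\right) 15} = \frac{1}{- \frac{15}{284}} = - \frac{284}{15}$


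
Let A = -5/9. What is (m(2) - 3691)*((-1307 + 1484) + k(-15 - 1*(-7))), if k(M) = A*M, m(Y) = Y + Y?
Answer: -2006957/3 ≈ -6.6899e+5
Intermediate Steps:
A = -5/9 (A = -5*⅑ = -5/9 ≈ -0.55556)
m(Y) = 2*Y
k(M) = -5*M/9
(m(2) - 3691)*((-1307 + 1484) + k(-15 - 1*(-7))) = (2*2 - 3691)*((-1307 + 1484) - 5*(-15 - 1*(-7))/9) = (4 - 3691)*(177 - 5*(-15 + 7)/9) = -3687*(177 - 5/9*(-8)) = -3687*(177 + 40/9) = -3687*1633/9 = -2006957/3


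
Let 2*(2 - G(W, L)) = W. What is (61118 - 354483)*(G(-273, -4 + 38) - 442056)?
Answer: 259286254775/2 ≈ 1.2964e+11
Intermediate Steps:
G(W, L) = 2 - W/2
(61118 - 354483)*(G(-273, -4 + 38) - 442056) = (61118 - 354483)*((2 - 1/2*(-273)) - 442056) = -293365*((2 + 273/2) - 442056) = -293365*(277/2 - 442056) = -293365*(-883835/2) = 259286254775/2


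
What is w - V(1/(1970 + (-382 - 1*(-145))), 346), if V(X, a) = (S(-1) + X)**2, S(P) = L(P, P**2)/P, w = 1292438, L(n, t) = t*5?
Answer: 3881489763686/3003289 ≈ 1.2924e+6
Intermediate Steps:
L(n, t) = 5*t
S(P) = 5*P (S(P) = (5*P**2)/P = 5*P)
V(X, a) = (-5 + X)**2 (V(X, a) = (5*(-1) + X)**2 = (-5 + X)**2)
w - V(1/(1970 + (-382 - 1*(-145))), 346) = 1292438 - (-5 + 1/(1970 + (-382 - 1*(-145))))**2 = 1292438 - (-5 + 1/(1970 + (-382 + 145)))**2 = 1292438 - (-5 + 1/(1970 - 237))**2 = 1292438 - (-5 + 1/1733)**2 = 1292438 - (-8664/1733)**2 = 1292438 - 1*75064896/3003289 = 1292438 - 75064896/3003289 = 3881489763686/3003289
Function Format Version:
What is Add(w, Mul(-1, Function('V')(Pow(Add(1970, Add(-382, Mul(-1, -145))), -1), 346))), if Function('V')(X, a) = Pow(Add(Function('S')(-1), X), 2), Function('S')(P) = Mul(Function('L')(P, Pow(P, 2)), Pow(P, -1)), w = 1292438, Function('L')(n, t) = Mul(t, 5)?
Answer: Rational(3881489763686, 3003289) ≈ 1.2924e+6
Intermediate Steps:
Function('L')(n, t) = Mul(5, t)
Function('S')(P) = Mul(5, P) (Function('S')(P) = Mul(Mul(5, Pow(P, 2)), Pow(P, -1)) = Mul(5, P))
Function('V')(X, a) = Pow(Add(-5, X), 2) (Function('V')(X, a) = Pow(Add(Mul(5, -1), X), 2) = Pow(Add(-5, X), 2))
Add(w, Mul(-1, Function('V')(Pow(Add(1970, Add(-382, Mul(-1, -145))), -1), 346))) = Add(1292438, Mul(-1, Pow(Add(-5, Pow(Add(1970, Add(-382, Mul(-1, -145))), -1)), 2))) = Add(1292438, Mul(-1, Pow(Add(-5, Pow(Add(1970, Add(-382, 145)), -1)), 2))) = Add(1292438, Mul(-1, Pow(Add(-5, Pow(Add(1970, -237), -1)), 2))) = Add(1292438, Mul(-1, Pow(Add(-5, Pow(1733, -1)), 2))) = Add(1292438, Mul(-1, Pow(Add(-5, Rational(1, 1733)), 2))) = Add(1292438, Mul(-1, Pow(Rational(-8664, 1733), 2))) = Add(1292438, Mul(-1, Rational(75064896, 3003289))) = Add(1292438, Rational(-75064896, 3003289)) = Rational(3881489763686, 3003289)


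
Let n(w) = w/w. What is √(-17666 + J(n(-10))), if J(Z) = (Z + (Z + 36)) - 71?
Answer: I*√17699 ≈ 133.04*I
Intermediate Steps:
n(w) = 1
J(Z) = -35 + 2*Z (J(Z) = (Z + (36 + Z)) - 71 = (36 + 2*Z) - 71 = -35 + 2*Z)
√(-17666 + J(n(-10))) = √(-17666 + (-35 + 2*1)) = √(-17666 + (-35 + 2)) = √(-17666 - 33) = √(-17699) = I*√17699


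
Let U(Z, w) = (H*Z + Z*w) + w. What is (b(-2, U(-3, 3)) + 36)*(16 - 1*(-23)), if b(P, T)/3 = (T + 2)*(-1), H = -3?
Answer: 819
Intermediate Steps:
U(Z, w) = w - 3*Z + Z*w (U(Z, w) = (-3*Z + Z*w) + w = w - 3*Z + Z*w)
b(P, T) = -6 - 3*T (b(P, T) = 3*((T + 2)*(-1)) = 3*((2 + T)*(-1)) = 3*(-2 - T) = -6 - 3*T)
(b(-2, U(-3, 3)) + 36)*(16 - 1*(-23)) = ((-6 - 3*(3 - 3*(-3) - 3*3)) + 36)*(16 - 1*(-23)) = ((-6 - 3*(3 + 9 - 9)) + 36)*(16 + 23) = ((-6 - 3*3) + 36)*39 = ((-6 - 9) + 36)*39 = (-15 + 36)*39 = 21*39 = 819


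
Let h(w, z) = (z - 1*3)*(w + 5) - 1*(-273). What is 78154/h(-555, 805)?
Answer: -78154/440827 ≈ -0.17729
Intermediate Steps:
h(w, z) = 273 + (-3 + z)*(5 + w) (h(w, z) = (z - 3)*(5 + w) + 273 = (-3 + z)*(5 + w) + 273 = 273 + (-3 + z)*(5 + w))
78154/h(-555, 805) = 78154/(258 - 3*(-555) + 5*805 - 555*805) = 78154/(258 + 1665 + 4025 - 446775) = 78154/(-440827) = 78154*(-1/440827) = -78154/440827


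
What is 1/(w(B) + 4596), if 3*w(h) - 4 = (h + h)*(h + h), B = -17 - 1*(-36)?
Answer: 3/15236 ≈ 0.00019690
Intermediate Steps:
B = 19 (B = -17 + 36 = 19)
w(h) = 4/3 + 4*h**2/3 (w(h) = 4/3 + ((h + h)*(h + h))/3 = 4/3 + ((2*h)*(2*h))/3 = 4/3 + (4*h**2)/3 = 4/3 + 4*h**2/3)
1/(w(B) + 4596) = 1/((4/3 + (4/3)*19**2) + 4596) = 1/((4/3 + (4/3)*361) + 4596) = 1/((4/3 + 1444/3) + 4596) = 1/(1448/3 + 4596) = 1/(15236/3) = 3/15236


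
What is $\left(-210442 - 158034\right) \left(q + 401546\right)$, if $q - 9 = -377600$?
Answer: $-8826842580$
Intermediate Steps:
$q = -377591$ ($q = 9 - 377600 = -377591$)
$\left(-210442 - 158034\right) \left(q + 401546\right) = \left(-210442 - 158034\right) \left(-377591 + 401546\right) = \left(-368476\right) 23955 = -8826842580$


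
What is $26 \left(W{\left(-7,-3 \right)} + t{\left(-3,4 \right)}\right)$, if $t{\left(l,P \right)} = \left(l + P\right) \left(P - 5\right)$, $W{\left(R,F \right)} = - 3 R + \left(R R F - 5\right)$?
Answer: $-3432$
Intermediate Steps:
$W{\left(R,F \right)} = -5 - 3 R + F R^{2}$ ($W{\left(R,F \right)} = - 3 R + \left(R^{2} F - 5\right) = - 3 R + \left(F R^{2} - 5\right) = - 3 R + \left(-5 + F R^{2}\right) = -5 - 3 R + F R^{2}$)
$t{\left(l,P \right)} = \left(-5 + P\right) \left(P + l\right)$ ($t{\left(l,P \right)} = \left(P + l\right) \left(-5 + P\right) = \left(-5 + P\right) \left(P + l\right)$)
$26 \left(W{\left(-7,-3 \right)} + t{\left(-3,4 \right)}\right) = 26 \left(\left(-5 - -21 - 3 \left(-7\right)^{2}\right) + \left(4^{2} - 20 - -15 + 4 \left(-3\right)\right)\right) = 26 \left(\left(-5 + 21 - 147\right) + \left(16 - 20 + 15 - 12\right)\right) = 26 \left(\left(-5 + 21 - 147\right) - 1\right) = 26 \left(-131 - 1\right) = 26 \left(-132\right) = -3432$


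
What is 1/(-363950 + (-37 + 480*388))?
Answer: -1/177747 ≈ -5.6260e-6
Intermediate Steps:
1/(-363950 + (-37 + 480*388)) = 1/(-363950 + (-37 + 186240)) = 1/(-363950 + 186203) = 1/(-177747) = -1/177747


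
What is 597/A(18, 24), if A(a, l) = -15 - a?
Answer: -199/11 ≈ -18.091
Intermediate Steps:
597/A(18, 24) = 597/(-15 - 1*18) = 597/(-15 - 18) = 597/(-33) = 597*(-1/33) = -199/11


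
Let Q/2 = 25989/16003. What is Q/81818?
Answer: 25989/654666727 ≈ 3.9698e-5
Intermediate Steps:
Q = 51978/16003 (Q = 2*(25989/16003) = 51978/16003 ≈ 3.2480)
Q/81818 = (51978/16003)/81818 = (51978/16003)*(1/81818) = 25989/654666727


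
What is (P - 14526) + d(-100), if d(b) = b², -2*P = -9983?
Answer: 931/2 ≈ 465.50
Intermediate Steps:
P = 9983/2 (P = -½*(-9983) = 9983/2 ≈ 4991.5)
(P - 14526) + d(-100) = (9983/2 - 14526) + (-100)² = -19069/2 + 10000 = 931/2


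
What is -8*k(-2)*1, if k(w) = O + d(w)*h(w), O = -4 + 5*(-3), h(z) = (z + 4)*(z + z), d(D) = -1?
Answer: 88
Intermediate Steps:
h(z) = 2*z*(4 + z) (h(z) = (4 + z)*(2*z) = 2*z*(4 + z))
O = -19 (O = -4 - 15 = -19)
k(w) = -19 - 2*w*(4 + w)
-8*k(-2)*1 = -8*(-19 - 2*(-2)*(4 - 2))*1 = -8*(-19 - 2*(-2)*2)*1 = -8*(-19 + 8)*1 = -8*(-11)*1 = 88*1 = 88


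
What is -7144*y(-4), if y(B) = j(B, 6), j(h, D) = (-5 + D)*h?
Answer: 28576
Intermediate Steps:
j(h, D) = h*(-5 + D)
y(B) = B (y(B) = B*(-5 + 6) = B*1 = B)
-7144*y(-4) = -7144*(-4) = 28576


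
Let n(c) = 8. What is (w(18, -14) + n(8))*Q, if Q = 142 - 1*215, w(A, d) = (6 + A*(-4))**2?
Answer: -318572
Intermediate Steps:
w(A, d) = (6 - 4*A)**2
Q = -73 (Q = 142 - 215 = -73)
(w(18, -14) + n(8))*Q = (4*(-3 + 2*18)**2 + 8)*(-73) = (4*(-3 + 36)**2 + 8)*(-73) = (4*33**2 + 8)*(-73) = (4*1089 + 8)*(-73) = (4356 + 8)*(-73) = 4364*(-73) = -318572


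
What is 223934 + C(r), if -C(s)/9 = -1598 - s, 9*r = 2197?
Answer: 240513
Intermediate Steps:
r = 2197/9 (r = (⅑)*2197 = 2197/9 ≈ 244.11)
C(s) = 14382 + 9*s (C(s) = -9*(-1598 - s) = 14382 + 9*s)
223934 + C(r) = 223934 + (14382 + 9*(2197/9)) = 223934 + (14382 + 2197) = 223934 + 16579 = 240513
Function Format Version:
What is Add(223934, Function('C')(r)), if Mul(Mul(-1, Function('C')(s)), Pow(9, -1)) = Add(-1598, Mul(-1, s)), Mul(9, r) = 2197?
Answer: 240513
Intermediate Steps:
r = Rational(2197, 9) (r = Mul(Rational(1, 9), 2197) = Rational(2197, 9) ≈ 244.11)
Function('C')(s) = Add(14382, Mul(9, s)) (Function('C')(s) = Mul(-9, Add(-1598, Mul(-1, s))) = Add(14382, Mul(9, s)))
Add(223934, Function('C')(r)) = Add(223934, Add(14382, Mul(9, Rational(2197, 9)))) = Add(223934, Add(14382, 2197)) = Add(223934, 16579) = 240513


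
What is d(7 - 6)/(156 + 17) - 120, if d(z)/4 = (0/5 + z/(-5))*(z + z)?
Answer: -103808/865 ≈ -120.01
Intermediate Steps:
d(z) = -8*z²/5 (d(z) = 4*((0/5 + z/(-5))*(z + z)) = 4*((0*(⅕) + z*(-⅕))*(2*z)) = 4*((0 - z/5)*(2*z)) = 4*((-z/5)*(2*z)) = 4*(-2*z²/5) = -8*z²/5)
d(7 - 6)/(156 + 17) - 120 = (-8*(7 - 6)²/5)/(156 + 17) - 120 = (-8/5*1²)/173 - 120 = (-8/5*1)/173 - 120 = (1/173)*(-8/5) - 120 = -8/865 - 120 = -103808/865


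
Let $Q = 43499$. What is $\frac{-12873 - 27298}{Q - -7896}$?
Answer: $- \frac{40171}{51395} \approx -0.78161$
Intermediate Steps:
$\frac{-12873 - 27298}{Q - -7896} = \frac{-12873 - 27298}{43499 - -7896} = - \frac{40171}{43499 + 7896} = - \frac{40171}{51395}$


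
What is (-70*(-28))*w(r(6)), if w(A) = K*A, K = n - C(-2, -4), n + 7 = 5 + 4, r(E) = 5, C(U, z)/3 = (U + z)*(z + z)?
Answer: -1391600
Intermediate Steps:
C(U, z) = 6*z*(U + z) (C(U, z) = 3*((U + z)*(z + z)) = 3*((U + z)*(2*z)) = 3*(2*z*(U + z)) = 6*z*(U + z))
n = 2 (n = -7 + (5 + 4) = -7 + 9 = 2)
K = -142 (K = 2 - 6*(-4)*(-2 - 4) = 2 - 6*(-4)*(-6) = 2 - 1*144 = 2 - 144 = -142)
w(A) = -142*A
(-70*(-28))*w(r(6)) = (-70*(-28))*(-142*5) = 1960*(-710) = -1391600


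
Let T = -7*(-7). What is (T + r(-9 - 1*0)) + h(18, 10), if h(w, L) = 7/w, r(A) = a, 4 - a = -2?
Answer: 997/18 ≈ 55.389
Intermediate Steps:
a = 6 (a = 4 - 1*(-2) = 4 + 2 = 6)
r(A) = 6
T = 49
(T + r(-9 - 1*0)) + h(18, 10) = (49 + 6) + 7/18 = 55 + 7*(1/18) = 55 + 7/18 = 997/18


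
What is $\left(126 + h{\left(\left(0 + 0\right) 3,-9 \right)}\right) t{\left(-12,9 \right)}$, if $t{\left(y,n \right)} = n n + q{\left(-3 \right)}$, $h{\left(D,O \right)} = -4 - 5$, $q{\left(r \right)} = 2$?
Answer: $9711$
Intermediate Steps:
$h{\left(D,O \right)} = -9$ ($h{\left(D,O \right)} = -4 - 5 = -9$)
$t{\left(y,n \right)} = 2 + n^{2}$ ($t{\left(y,n \right)} = n n + 2 = n^{2} + 2 = 2 + n^{2}$)
$\left(126 + h{\left(\left(0 + 0\right) 3,-9 \right)}\right) t{\left(-12,9 \right)} = \left(126 - 9\right) \left(2 + 9^{2}\right) = 117 \left(2 + 81\right) = 117 \cdot 83 = 9711$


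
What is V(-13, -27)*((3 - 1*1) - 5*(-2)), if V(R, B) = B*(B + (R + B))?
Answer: 21708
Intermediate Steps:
V(R, B) = B*(R + 2*B) (V(R, B) = B*(B + (B + R)) = B*(R + 2*B))
V(-13, -27)*((3 - 1*1) - 5*(-2)) = (-27*(-13 + 2*(-27)))*((3 - 1*1) - 5*(-2)) = (-27*(-13 - 54))*((3 - 1) + 10) = (-27*(-67))*(2 + 10) = 1809*12 = 21708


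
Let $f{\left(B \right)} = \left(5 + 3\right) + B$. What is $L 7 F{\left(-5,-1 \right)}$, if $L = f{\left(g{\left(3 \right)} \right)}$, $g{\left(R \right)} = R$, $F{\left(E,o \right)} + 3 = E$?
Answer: $-616$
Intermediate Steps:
$F{\left(E,o \right)} = -3 + E$
$f{\left(B \right)} = 8 + B$
$L = 11$ ($L = 8 + 3 = 11$)
$L 7 F{\left(-5,-1 \right)} = 11 \cdot 7 \left(-3 - 5\right) = 77 \left(-8\right) = -616$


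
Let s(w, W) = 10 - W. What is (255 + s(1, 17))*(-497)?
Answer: -123256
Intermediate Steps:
(255 + s(1, 17))*(-497) = (255 + (10 - 1*17))*(-497) = (255 + (10 - 17))*(-497) = (255 - 7)*(-497) = 248*(-497) = -123256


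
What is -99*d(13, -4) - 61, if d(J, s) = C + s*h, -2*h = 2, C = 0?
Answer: -457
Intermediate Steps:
h = -1 (h = -½*2 = -1)
d(J, s) = -s (d(J, s) = 0 + s*(-1) = 0 - s = -s)
-99*d(13, -4) - 61 = -(-99)*(-4) - 61 = -99*4 - 61 = -396 - 61 = -457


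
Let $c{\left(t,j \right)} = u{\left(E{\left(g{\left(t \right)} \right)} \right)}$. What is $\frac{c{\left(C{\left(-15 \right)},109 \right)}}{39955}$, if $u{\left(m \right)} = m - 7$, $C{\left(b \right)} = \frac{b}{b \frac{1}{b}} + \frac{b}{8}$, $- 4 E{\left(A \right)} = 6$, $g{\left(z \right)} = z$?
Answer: $- \frac{17}{79910} \approx -0.00021274$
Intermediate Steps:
$E{\left(A \right)} = - \frac{3}{2}$ ($E{\left(A \right)} = \left(- \frac{1}{4}\right) 6 = - \frac{3}{2}$)
$C{\left(b \right)} = \frac{9 b}{8}$ ($C{\left(b \right)} = \frac{b}{1} + b \frac{1}{8} = b 1 + \frac{b}{8} = b + \frac{b}{8} = \frac{9 b}{8}$)
$u{\left(m \right)} = -7 + m$ ($u{\left(m \right)} = m - 7 = -7 + m$)
$c{\left(t,j \right)} = - \frac{17}{2}$ ($c{\left(t,j \right)} = -7 - \frac{3}{2} = - \frac{17}{2}$)
$\frac{c{\left(C{\left(-15 \right)},109 \right)}}{39955} = - \frac{17}{2 \cdot 39955} = \left(- \frac{17}{2}\right) \frac{1}{39955} = - \frac{17}{79910}$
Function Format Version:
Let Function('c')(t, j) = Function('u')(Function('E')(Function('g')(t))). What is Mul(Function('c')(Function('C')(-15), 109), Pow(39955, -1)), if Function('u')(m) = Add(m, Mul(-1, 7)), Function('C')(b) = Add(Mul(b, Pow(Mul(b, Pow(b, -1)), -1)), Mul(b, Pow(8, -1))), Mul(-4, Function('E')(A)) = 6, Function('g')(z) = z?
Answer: Rational(-17, 79910) ≈ -0.00021274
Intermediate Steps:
Function('E')(A) = Rational(-3, 2) (Function('E')(A) = Mul(Rational(-1, 4), 6) = Rational(-3, 2))
Function('C')(b) = Mul(Rational(9, 8), b) (Function('C')(b) = Add(Mul(b, Pow(1, -1)), Mul(b, Rational(1, 8))) = Add(Mul(b, 1), Mul(Rational(1, 8), b)) = Add(b, Mul(Rational(1, 8), b)) = Mul(Rational(9, 8), b))
Function('u')(m) = Add(-7, m) (Function('u')(m) = Add(m, -7) = Add(-7, m))
Function('c')(t, j) = Rational(-17, 2) (Function('c')(t, j) = Add(-7, Rational(-3, 2)) = Rational(-17, 2))
Mul(Function('c')(Function('C')(-15), 109), Pow(39955, -1)) = Mul(Rational(-17, 2), Pow(39955, -1)) = Mul(Rational(-17, 2), Rational(1, 39955)) = Rational(-17, 79910)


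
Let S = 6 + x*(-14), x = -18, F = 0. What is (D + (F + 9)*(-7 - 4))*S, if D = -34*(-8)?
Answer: 44634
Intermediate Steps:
D = 272
S = 258 (S = 6 - 18*(-14) = 6 + 252 = 258)
(D + (F + 9)*(-7 - 4))*S = (272 + (0 + 9)*(-7 - 4))*258 = (272 + 9*(-11))*258 = (272 - 99)*258 = 173*258 = 44634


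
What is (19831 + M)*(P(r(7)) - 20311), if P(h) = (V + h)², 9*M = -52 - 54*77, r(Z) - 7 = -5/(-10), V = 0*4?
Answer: -14119100111/36 ≈ -3.9220e+8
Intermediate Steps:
V = 0
r(Z) = 15/2 (r(Z) = 7 - 5/(-10) = 7 - 5*(-⅒) = 7 + ½ = 15/2)
M = -4210/9 (M = (-52 - 54*77)/9 = (-52 - 4158)/9 = (⅑)*(-4210) = -4210/9 ≈ -467.78)
P(h) = h² (P(h) = (0 + h)² = h²)
(19831 + M)*(P(r(7)) - 20311) = (19831 - 4210/9)*((15/2)² - 20311) = 174269*(225/4 - 20311)/9 = (174269/9)*(-81019/4) = -14119100111/36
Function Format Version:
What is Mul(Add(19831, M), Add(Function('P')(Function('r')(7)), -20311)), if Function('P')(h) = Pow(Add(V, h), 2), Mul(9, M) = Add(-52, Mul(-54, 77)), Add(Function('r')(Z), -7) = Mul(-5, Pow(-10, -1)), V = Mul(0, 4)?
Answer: Rational(-14119100111, 36) ≈ -3.9220e+8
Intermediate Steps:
V = 0
Function('r')(Z) = Rational(15, 2) (Function('r')(Z) = Add(7, Mul(-5, Pow(-10, -1))) = Add(7, Mul(-5, Rational(-1, 10))) = Add(7, Rational(1, 2)) = Rational(15, 2))
M = Rational(-4210, 9) (M = Mul(Rational(1, 9), Add(-52, Mul(-54, 77))) = Mul(Rational(1, 9), Add(-52, -4158)) = Mul(Rational(1, 9), -4210) = Rational(-4210, 9) ≈ -467.78)
Function('P')(h) = Pow(h, 2) (Function('P')(h) = Pow(Add(0, h), 2) = Pow(h, 2))
Mul(Add(19831, M), Add(Function('P')(Function('r')(7)), -20311)) = Mul(Add(19831, Rational(-4210, 9)), Add(Pow(Rational(15, 2), 2), -20311)) = Mul(Rational(174269, 9), Add(Rational(225, 4), -20311)) = Mul(Rational(174269, 9), Rational(-81019, 4)) = Rational(-14119100111, 36)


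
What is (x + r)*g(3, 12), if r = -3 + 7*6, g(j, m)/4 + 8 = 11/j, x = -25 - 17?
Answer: 52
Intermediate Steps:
x = -42
g(j, m) = -32 + 44/j (g(j, m) = -32 + 4*(11/j) = -32 + 44/j)
r = 39 (r = -3 + 42 = 39)
(x + r)*g(3, 12) = (-42 + 39)*(-32 + 44/3) = -3*(-32 + 44*(⅓)) = -3*(-32 + 44/3) = -3*(-52/3) = 52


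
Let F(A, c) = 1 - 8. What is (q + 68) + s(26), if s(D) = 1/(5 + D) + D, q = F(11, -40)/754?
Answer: 2197693/23374 ≈ 94.023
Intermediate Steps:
F(A, c) = -7
q = -7/754 ≈ -0.0092838
s(D) = D + 1/(5 + D)
(q + 68) + s(26) = (-7/754 + 68) + (1 + 26² + 5*26)/(5 + 26) = 51265/754 + (1 + 676 + 130)/31 = 51265/754 + (1/31)*807 = 51265/754 + 807/31 = 2197693/23374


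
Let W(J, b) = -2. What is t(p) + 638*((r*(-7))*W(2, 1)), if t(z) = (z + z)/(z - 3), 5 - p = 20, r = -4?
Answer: -107179/3 ≈ -35726.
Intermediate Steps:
p = -15 (p = 5 - 1*20 = 5 - 20 = -15)
t(z) = 2*z/(-3 + z) (t(z) = (2*z)/(-3 + z) = 2*z/(-3 + z))
t(p) + 638*((r*(-7))*W(2, 1)) = 2*(-15)/(-3 - 15) + 638*(-4*(-7)*(-2)) = 2*(-15)/(-18) + 638*(28*(-2)) = 2*(-15)*(-1/18) + 638*(-56) = 5/3 - 35728 = -107179/3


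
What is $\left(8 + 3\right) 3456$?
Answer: $38016$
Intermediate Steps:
$\left(8 + 3\right) 3456 = 11 \cdot 3456 = 38016$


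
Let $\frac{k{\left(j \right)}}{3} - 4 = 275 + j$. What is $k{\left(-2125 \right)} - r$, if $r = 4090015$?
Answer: $-4095553$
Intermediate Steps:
$k{\left(j \right)} = 837 + 3 j$ ($k{\left(j \right)} = 12 + 3 \left(275 + j\right) = 12 + \left(825 + 3 j\right) = 837 + 3 j$)
$k{\left(-2125 \right)} - r = \left(837 + 3 \left(-2125\right)\right) - 4090015 = \left(837 - 6375\right) - 4090015 = -5538 - 4090015 = -4095553$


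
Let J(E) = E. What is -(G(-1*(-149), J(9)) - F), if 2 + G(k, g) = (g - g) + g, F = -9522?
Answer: -9529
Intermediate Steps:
G(k, g) = -2 + g (G(k, g) = -2 + ((g - g) + g) = -2 + (0 + g) = -2 + g)
-(G(-1*(-149), J(9)) - F) = -((-2 + 9) - 1*(-9522)) = -(7 + 9522) = -1*9529 = -9529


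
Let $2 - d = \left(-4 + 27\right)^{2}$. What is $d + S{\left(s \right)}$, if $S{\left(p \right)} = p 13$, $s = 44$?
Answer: $45$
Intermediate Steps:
$S{\left(p \right)} = 13 p$
$d = -527$ ($d = 2 - \left(-4 + 27\right)^{2} = 2 - 23^{2} = 2 - 529 = -527$)
$d + S{\left(s \right)} = -527 + 13 \cdot 44 = -527 + 572 = 45$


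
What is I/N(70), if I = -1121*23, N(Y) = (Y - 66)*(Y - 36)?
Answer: -25783/136 ≈ -189.58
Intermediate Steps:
N(Y) = (-66 + Y)*(-36 + Y)
I = -25783
I/N(70) = -25783/(2376 + 70**2 - 102*70) = -25783/(2376 + 4900 - 7140) = -25783/136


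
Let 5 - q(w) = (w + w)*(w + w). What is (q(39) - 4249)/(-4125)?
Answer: 10328/4125 ≈ 2.5038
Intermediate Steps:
q(w) = 5 - 4*w² (q(w) = 5 - (w + w)*(w + w) = 5 - 2*w*2*w = 5 - 4*w²)
(q(39) - 4249)/(-4125) = ((5 - 4*39²) - 4249)/(-4125) = ((5 - 4*1521) - 4249)*(-1/4125) = ((5 - 6084) - 4249)*(-1/4125) = (-6079 - 4249)*(-1/4125) = -10328*(-1/4125) = 10328/4125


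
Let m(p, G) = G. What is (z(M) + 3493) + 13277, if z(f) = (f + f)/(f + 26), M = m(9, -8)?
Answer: 150922/9 ≈ 16769.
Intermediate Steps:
M = -8
z(f) = 2*f/(26 + f) (z(f) = (2*f)/(26 + f) = 2*f/(26 + f))
(z(M) + 3493) + 13277 = (2*(-8)/(26 - 8) + 3493) + 13277 = (2*(-8)/18 + 3493) + 13277 = (2*(-8)*(1/18) + 3493) + 13277 = (-8/9 + 3493) + 13277 = 31429/9 + 13277 = 150922/9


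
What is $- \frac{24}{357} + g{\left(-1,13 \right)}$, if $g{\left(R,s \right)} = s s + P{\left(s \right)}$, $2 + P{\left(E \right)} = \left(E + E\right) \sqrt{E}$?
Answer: $\frac{19865}{119} + 26 \sqrt{13} \approx 260.68$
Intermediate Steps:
$P{\left(E \right)} = -2 + 2 E^{\frac{3}{2}}$ ($P{\left(E \right)} = -2 + \left(E + E\right) \sqrt{E} = -2 + 2 E \sqrt{E} = -2 + 2 E^{\frac{3}{2}}$)
$g{\left(R,s \right)} = -2 + s^{2} + 2 s^{\frac{3}{2}}$ ($g{\left(R,s \right)} = s s + \left(-2 + 2 s^{\frac{3}{2}}\right) = s^{2} + \left(-2 + 2 s^{\frac{3}{2}}\right) = -2 + s^{2} + 2 s^{\frac{3}{2}}$)
$- \frac{24}{357} + g{\left(-1,13 \right)} = - \frac{24}{357} + \left(-2 + 13^{2} + 2 \cdot 13^{\frac{3}{2}}\right) = \left(-24\right) \frac{1}{357} + \left(-2 + 169 + 2 \cdot 13 \sqrt{13}\right) = - \frac{8}{119} + \left(-2 + 169 + 26 \sqrt{13}\right) = - \frac{8}{119} + \left(167 + 26 \sqrt{13}\right) = \frac{19865}{119} + 26 \sqrt{13}$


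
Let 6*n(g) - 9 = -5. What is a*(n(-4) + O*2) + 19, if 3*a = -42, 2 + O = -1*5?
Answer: 617/3 ≈ 205.67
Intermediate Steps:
n(g) = ⅔ (n(g) = 3/2 + (⅙)*(-5) = 3/2 - ⅚ = ⅔)
O = -7 (O = -2 - 1*5 = -2 - 5 = -7)
a = -14 (a = (⅓)*(-42) = -14)
a*(n(-4) + O*2) + 19 = -14*(⅔ - 7*2) + 19 = -14*(⅔ - 14) + 19 = -14*(-40/3) + 19 = 560/3 + 19 = 617/3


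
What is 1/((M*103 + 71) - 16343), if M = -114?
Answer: -1/28014 ≈ -3.5696e-5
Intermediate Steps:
1/((M*103 + 71) - 16343) = 1/((-114*103 + 71) - 16343) = 1/((-11742 + 71) - 16343) = 1/(-11671 - 16343) = 1/(-28014) = -1/28014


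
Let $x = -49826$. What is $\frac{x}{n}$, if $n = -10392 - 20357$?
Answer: $\frac{49826}{30749} \approx 1.6204$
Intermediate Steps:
$n = -30749$ ($n = -10392 - 20357 = -30749$)
$\frac{x}{n} = - \frac{49826}{-30749} = \left(-49826\right) \left(- \frac{1}{30749}\right) = \frac{49826}{30749}$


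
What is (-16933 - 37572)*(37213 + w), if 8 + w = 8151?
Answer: -2472128780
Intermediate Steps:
w = 8143 (w = -8 + 8151 = 8143)
(-16933 - 37572)*(37213 + w) = (-16933 - 37572)*(37213 + 8143) = -54505*45356 = -2472128780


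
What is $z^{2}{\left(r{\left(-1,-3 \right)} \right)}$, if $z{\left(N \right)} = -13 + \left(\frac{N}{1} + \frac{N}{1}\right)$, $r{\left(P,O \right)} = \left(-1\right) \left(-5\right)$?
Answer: $9$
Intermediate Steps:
$r{\left(P,O \right)} = 5$
$z{\left(N \right)} = -13 + 2 N$ ($z{\left(N \right)} = -13 + \left(N 1 + N 1\right) = -13 + \left(N + N\right) = -13 + 2 N$)
$z^{2}{\left(r{\left(-1,-3 \right)} \right)} = \left(-13 + 2 \cdot 5\right)^{2} = \left(-13 + 10\right)^{2} = \left(-3\right)^{2} = 9$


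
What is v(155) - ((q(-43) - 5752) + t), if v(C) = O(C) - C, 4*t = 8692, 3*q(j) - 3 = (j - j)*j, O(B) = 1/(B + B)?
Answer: 1061131/310 ≈ 3423.0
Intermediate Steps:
O(B) = 1/(2*B)
q(j) = 1 (q(j) = 1 + ((j - j)*j)/3 = 1 + (0*j)/3 = 1 + (1/3)*0 = 1 + 0 = 1)
t = 2173 (t = (1/4)*8692 = 2173)
v(C) = 1/(2*C) - C
v(155) - ((q(-43) - 5752) + t) = ((1/2)/155 - 1*155) - ((1 - 5752) + 2173) = ((1/2)*(1/155) - 155) - (-5751 + 2173) = (1/310 - 155) - 1*(-3578) = -48049/310 + 3578 = 1061131/310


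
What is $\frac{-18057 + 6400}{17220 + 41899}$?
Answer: $- \frac{11657}{59119} \approx -0.19718$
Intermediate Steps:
$\frac{-18057 + 6400}{17220 + 41899} = - \frac{11657}{59119}$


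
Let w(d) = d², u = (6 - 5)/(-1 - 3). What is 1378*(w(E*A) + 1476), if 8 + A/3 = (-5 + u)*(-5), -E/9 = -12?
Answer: 48181832010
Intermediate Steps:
E = 108 (E = -9*(-12) = 108)
u = -¼ (u = 1/(-4) = 1*(-¼) = -¼ ≈ -0.25000)
A = 219/4 (A = -24 + 3*((-5 - ¼)*(-5)) = -24 + 3*(-21/4*(-5)) = -24 + 3*(105/4) = -24 + 315/4 = 219/4 ≈ 54.750)
1378*(w(E*A) + 1476) = 1378*((108*(219/4))² + 1476) = 1378*(5913² + 1476) = 1378*(34963569 + 1476) = 1378*34965045 = 48181832010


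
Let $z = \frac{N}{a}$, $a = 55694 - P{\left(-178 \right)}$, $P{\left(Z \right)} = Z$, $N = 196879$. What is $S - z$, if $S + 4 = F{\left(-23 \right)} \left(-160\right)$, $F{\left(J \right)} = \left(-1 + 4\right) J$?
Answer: $\frac{616406513}{55872} \approx 11032.0$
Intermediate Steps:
$F{\left(J \right)} = 3 J$
$a = 55872$ ($a = 55694 - -178 = 55694 + 178 = 55872$)
$S = 11036$ ($S = -4 + 3 \left(-23\right) \left(-160\right) = -4 - -11040 = -4 + 11040 = 11036$)
$z = \frac{196879}{55872} \approx 3.5238$
$S - z = 11036 - \frac{196879}{55872} = \frac{616406513}{55872}$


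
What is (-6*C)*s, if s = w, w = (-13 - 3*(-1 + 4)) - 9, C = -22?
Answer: -4092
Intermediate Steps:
w = -31 (w = (-13 - 3*3) - 9 = (-13 - 9) - 9 = -22 - 9 = -31)
s = -31
(-6*C)*s = -6*(-22)*(-31) = 132*(-31) = -4092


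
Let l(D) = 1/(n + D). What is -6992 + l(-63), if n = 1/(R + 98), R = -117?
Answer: -8376435/1198 ≈ -6992.0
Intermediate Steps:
n = -1/19 (n = 1/(-117 + 98) = 1/(-19) = -1/19 ≈ -0.052632)
l(D) = 1/(-1/19 + D)
-6992 + l(-63) = -6992 + 19/(-1 + 19*(-63)) = -6992 + 19/(-1 - 1197) = -6992 + 19/(-1198) = -6992 + 19*(-1/1198) = -6992 - 19/1198 = -8376435/1198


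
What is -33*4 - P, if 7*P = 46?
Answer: -970/7 ≈ -138.57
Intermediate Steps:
P = 46/7 (P = (⅐)*46 = 46/7 ≈ 6.5714)
-33*4 - P = -33*4 - 1*46/7 = -132 - 46/7 = -970/7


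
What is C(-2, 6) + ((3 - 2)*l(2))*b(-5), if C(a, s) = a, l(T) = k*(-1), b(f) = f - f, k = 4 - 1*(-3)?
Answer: -2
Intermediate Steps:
k = 7 (k = 4 + 3 = 7)
b(f) = 0
l(T) = -7 (l(T) = 7*(-1) = -7)
C(-2, 6) + ((3 - 2)*l(2))*b(-5) = -2 + ((3 - 2)*(-7))*0 = -2 + (1*(-7))*0 = -2 - 7*0 = -2 + 0 = -2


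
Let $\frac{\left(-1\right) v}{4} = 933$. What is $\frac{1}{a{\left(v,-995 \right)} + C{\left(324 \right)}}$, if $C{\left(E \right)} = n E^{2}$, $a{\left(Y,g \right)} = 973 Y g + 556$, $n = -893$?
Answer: $\frac{1}{3519336808} \approx 2.8414 \cdot 10^{-10}$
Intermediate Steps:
$v = -3732$ ($v = \left(-4\right) 933 = -3732$)
$a{\left(Y,g \right)} = 556 + 973 Y g$ ($a{\left(Y,g \right)} = 973 Y g + 556 = 556 + 973 Y g$)
$C{\left(E \right)} = - 893 E^{2}$
$\frac{1}{a{\left(v,-995 \right)} + C{\left(324 \right)}} = \frac{1}{\left(556 + 973 \left(-3732\right) \left(-995\right)\right) - 893 \cdot 324^{2}} = \frac{1}{\left(556 + 3613079820\right) - 93743568} = \frac{1}{3613080376 - 93743568} = \frac{1}{3519336808}$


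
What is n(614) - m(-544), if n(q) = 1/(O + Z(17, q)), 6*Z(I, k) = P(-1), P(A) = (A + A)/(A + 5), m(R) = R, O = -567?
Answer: 3701908/6805 ≈ 544.00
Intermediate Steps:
P(A) = 2*A/(5 + A) (P(A) = (2*A)/(5 + A) = 2*A/(5 + A))
Z(I, k) = -1/12 (Z(I, k) = (2*(-1)/(5 - 1))/6 = (2*(-1)/4)/6 = (2*(-1)*(¼))/6 = (⅙)*(-½) = -1/12)
n(q) = -12/6805 (n(q) = 1/(-567 - 1/12) = 1/(-6805/12) = -12/6805)
n(614) - m(-544) = -12/6805 - 1*(-544) = -12/6805 + 544 = 3701908/6805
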